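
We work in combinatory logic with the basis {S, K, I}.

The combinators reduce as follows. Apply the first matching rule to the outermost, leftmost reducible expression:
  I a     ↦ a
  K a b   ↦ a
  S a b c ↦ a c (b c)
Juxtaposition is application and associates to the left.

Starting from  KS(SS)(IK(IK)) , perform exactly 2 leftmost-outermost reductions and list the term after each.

Answer: after 2 steps: S(K(IK))

Reduction:
  start: KS(SS)(IK(IK))
  [1] S(IK(IK))
  [2] S(K(IK))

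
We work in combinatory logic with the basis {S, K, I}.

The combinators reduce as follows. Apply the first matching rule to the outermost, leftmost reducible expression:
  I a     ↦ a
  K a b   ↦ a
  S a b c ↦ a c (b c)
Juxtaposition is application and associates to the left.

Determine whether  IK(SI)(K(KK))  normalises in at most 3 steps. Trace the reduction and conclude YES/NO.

Answer: YES — reaches normal form SI in 2 ≤ 3 steps

Derivation:
  start: IK(SI)(K(KK))
  →1  K(SI)(K(KK))
  →2  SI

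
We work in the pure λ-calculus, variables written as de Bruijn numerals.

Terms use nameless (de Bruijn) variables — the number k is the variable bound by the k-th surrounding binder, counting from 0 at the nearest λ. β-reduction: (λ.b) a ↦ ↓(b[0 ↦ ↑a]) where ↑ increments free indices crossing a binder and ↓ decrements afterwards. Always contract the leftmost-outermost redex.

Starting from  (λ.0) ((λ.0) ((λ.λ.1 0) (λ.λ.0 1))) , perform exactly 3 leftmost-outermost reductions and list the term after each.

  start: (λ.0) ((λ.0) ((λ.λ.1 0) (λ.λ.0 1)))
  →1  (λ.0) ((λ.λ.1 0) (λ.λ.0 1))
  →2  (λ.λ.1 0) (λ.λ.0 1)
  →3  λ.(λ.λ.0 1) 0

Answer: after 3 steps: λ.(λ.λ.0 1) 0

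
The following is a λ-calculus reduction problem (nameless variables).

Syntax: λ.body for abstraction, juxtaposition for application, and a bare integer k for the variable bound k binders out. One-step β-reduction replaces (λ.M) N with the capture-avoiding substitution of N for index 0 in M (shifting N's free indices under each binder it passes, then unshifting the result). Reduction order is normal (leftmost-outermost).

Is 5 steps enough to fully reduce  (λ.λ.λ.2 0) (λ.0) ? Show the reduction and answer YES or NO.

Answer: YES — reaches normal form λ.λ.0 in 2 ≤ 5 steps

Reduction:
  start: (λ.λ.λ.2 0) (λ.0)
  →1  λ.λ.(λ.0) 0
  →2  λ.λ.0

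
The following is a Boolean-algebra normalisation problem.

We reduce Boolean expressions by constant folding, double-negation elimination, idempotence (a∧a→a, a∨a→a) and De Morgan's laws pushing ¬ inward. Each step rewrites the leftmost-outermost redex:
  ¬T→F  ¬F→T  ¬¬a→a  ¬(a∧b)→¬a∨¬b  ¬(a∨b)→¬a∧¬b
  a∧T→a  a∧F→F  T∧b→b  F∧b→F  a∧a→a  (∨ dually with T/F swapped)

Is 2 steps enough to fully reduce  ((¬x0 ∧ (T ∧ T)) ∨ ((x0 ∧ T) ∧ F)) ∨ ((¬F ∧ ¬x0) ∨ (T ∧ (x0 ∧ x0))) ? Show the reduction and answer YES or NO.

Answer: NO — after 2 steps the term is (¬x0 ∨ ((x0 ∧ T) ∧ F)) ∨ ((¬F ∧ ¬x0) ∨ (T ∧ (x0 ∧ x0))), not yet normal

Reduction:
  start: ((¬x0 ∧ (T ∧ T)) ∨ ((x0 ∧ T) ∧ F)) ∨ ((¬F ∧ ¬x0) ∨ (T ∧ (x0 ∧ x0)))
  step 1: ((¬x0 ∧ T) ∨ ((x0 ∧ T) ∧ F)) ∨ ((¬F ∧ ¬x0) ∨ (T ∧ (x0 ∧ x0)))
  step 2: (¬x0 ∨ ((x0 ∧ T) ∧ F)) ∨ ((¬F ∧ ¬x0) ∨ (T ∧ (x0 ∧ x0)))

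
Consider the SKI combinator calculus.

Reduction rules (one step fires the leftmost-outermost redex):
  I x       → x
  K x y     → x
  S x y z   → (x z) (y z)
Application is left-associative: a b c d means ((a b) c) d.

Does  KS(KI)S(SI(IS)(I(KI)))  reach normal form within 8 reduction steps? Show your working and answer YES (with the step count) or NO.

Answer: YES — reaches normal form SSI in 5 ≤ 8 steps

Working:
  start: KS(KI)S(SI(IS)(I(KI)))
  [1] SS(SI(IS)(I(KI)))
  [2] SS(I(I(KI))(IS(I(KI))))
  [3] SS(I(KI)(IS(I(KI))))
  [4] SS(KI(IS(I(KI))))
  [5] SSI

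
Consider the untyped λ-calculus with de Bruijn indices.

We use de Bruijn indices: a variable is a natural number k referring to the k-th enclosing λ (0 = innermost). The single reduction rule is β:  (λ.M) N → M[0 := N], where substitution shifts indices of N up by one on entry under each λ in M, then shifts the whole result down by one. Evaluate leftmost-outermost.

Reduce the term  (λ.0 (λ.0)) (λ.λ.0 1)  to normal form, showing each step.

  start: (λ.0 (λ.0)) (λ.λ.0 1)
  [1] (λ.λ.0 1) (λ.0)
  [2] λ.0 (λ.0)

Answer: normal form = λ.0 (λ.0)  (in 2 steps)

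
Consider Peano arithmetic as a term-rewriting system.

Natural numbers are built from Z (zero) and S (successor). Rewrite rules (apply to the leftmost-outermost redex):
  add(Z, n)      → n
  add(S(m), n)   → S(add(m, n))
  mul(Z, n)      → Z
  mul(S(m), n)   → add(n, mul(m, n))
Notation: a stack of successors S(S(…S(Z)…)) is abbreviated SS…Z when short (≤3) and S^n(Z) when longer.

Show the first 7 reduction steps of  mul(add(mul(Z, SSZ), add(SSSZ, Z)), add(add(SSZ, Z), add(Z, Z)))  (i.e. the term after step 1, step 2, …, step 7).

Answer: after 7 steps: S(add(add(add(SZ, Z), add(Z, Z)), mul(add(SSZ, Z), add(add(SSZ, Z), add(Z, Z)))))

Reduction:
  start: mul(add(mul(Z, SSZ), add(SSSZ, Z)), add(add(SSZ, Z), add(Z, Z)))
  →1  mul(add(Z, add(SSSZ, Z)), add(add(SSZ, Z), add(Z, Z)))
  →2  mul(add(SSSZ, Z), add(add(SSZ, Z), add(Z, Z)))
  →3  mul(S(add(SSZ, Z)), add(add(SSZ, Z), add(Z, Z)))
  →4  add(add(add(SSZ, Z), add(Z, Z)), mul(add(SSZ, Z), add(add(SSZ, Z), add(Z, Z))))
  →5  add(add(S(add(SZ, Z)), add(Z, Z)), mul(add(SSZ, Z), add(add(SSZ, Z), add(Z, Z))))
  →6  add(S(add(add(SZ, Z), add(Z, Z))), mul(add(SSZ, Z), add(add(SSZ, Z), add(Z, Z))))
  →7  S(add(add(add(SZ, Z), add(Z, Z)), mul(add(SSZ, Z), add(add(SSZ, Z), add(Z, Z)))))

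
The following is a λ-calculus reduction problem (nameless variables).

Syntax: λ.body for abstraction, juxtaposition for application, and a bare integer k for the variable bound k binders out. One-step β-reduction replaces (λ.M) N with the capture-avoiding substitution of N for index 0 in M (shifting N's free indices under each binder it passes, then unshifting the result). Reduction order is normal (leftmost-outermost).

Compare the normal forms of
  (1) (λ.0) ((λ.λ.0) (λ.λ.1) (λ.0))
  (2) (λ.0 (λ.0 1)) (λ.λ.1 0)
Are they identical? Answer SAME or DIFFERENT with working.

Term A:
  start: (λ.0) ((λ.λ.0) (λ.λ.1) (λ.0))
  step 1: (λ.λ.0) (λ.λ.1) (λ.0)
  step 2: (λ.0) (λ.0)
  step 3: λ.0

Term B:
  start: (λ.0 (λ.0 1)) (λ.λ.1 0)
  step 1: (λ.λ.1 0) (λ.0 (λ.λ.1 0))
  step 2: λ.(λ.0 (λ.λ.1 0)) 0
  step 3: λ.0 (λ.λ.1 0)

Answer: DIFFERENT — A ⇓ λ.0, B ⇓ λ.0 (λ.λ.1 0)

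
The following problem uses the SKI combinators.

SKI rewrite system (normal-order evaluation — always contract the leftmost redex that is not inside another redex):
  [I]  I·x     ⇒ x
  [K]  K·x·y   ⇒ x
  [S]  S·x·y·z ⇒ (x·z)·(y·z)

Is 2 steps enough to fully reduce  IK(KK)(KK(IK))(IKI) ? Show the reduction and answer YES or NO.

Answer: NO — after 2 steps the term is KK(IKI), not yet normal

Derivation:
  start: IK(KK)(KK(IK))(IKI)
  step 1: K(KK)(KK(IK))(IKI)
  step 2: KK(IKI)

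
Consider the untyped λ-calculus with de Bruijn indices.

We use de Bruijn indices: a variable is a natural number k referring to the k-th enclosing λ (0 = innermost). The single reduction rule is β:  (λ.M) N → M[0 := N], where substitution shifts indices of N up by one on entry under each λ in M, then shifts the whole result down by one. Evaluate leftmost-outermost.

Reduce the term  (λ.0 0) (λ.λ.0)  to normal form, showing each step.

  start: (λ.0 0) (λ.λ.0)
  step 1: (λ.λ.0) (λ.λ.0)
  step 2: λ.0

Answer: normal form = λ.0  (in 2 steps)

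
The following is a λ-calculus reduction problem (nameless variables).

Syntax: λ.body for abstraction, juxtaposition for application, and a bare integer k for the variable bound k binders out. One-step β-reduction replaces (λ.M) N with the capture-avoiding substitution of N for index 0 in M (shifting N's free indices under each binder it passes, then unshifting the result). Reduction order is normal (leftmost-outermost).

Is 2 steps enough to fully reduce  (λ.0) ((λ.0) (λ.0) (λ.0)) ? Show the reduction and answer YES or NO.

  start: (λ.0) ((λ.0) (λ.0) (λ.0))
  [1] (λ.0) (λ.0) (λ.0)
  [2] (λ.0) (λ.0)

Answer: NO — after 2 steps the term is (λ.0) (λ.0), not yet normal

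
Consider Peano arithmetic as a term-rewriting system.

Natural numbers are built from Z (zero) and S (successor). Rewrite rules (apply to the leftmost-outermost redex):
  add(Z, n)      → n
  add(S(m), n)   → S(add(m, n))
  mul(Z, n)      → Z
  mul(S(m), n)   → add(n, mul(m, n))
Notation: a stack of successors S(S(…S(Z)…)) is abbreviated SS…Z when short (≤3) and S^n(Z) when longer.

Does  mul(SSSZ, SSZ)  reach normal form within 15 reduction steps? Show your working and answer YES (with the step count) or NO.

  start: mul(SSSZ, SSZ)
  [1] add(SSZ, mul(SSZ, SSZ))
  [2] S(add(SZ, mul(SSZ, SSZ)))
  [3] S(S(add(Z, mul(SSZ, SSZ))))
  [4] S(S(mul(SSZ, SSZ)))
  [5] S(S(add(SSZ, mul(SZ, SSZ))))
  [6] S(S(S(add(SZ, mul(SZ, SSZ)))))
  [7] S(S(S(S(add(Z, mul(SZ, SSZ))))))
  [8] S(S(S(S(mul(SZ, SSZ)))))
  [9] S(S(S(S(add(SSZ, mul(Z, SSZ))))))
  [10] S(S(S(S(S(add(SZ, mul(Z, SSZ)))))))
  [11] S(S(S(S(S(S(add(Z, mul(Z, SSZ))))))))
  [12] S(S(S(S(S(S(mul(Z, SSZ)))))))
  [13] S^6(Z)

Answer: YES — reaches normal form S^6(Z) in 13 ≤ 15 steps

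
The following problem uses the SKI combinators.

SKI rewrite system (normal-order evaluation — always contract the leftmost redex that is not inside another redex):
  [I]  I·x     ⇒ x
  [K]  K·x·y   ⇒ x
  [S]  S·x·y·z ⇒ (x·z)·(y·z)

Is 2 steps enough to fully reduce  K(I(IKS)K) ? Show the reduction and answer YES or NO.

  start: K(I(IKS)K)
  →1  K(IKSK)
  →2  K(KSK)

Answer: NO — after 2 steps the term is K(KSK), not yet normal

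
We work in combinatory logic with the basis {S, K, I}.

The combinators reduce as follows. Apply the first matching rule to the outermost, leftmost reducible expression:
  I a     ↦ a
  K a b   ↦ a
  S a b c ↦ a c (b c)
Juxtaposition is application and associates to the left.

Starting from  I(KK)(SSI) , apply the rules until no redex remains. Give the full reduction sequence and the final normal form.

Answer: normal form = K  (in 2 steps)

Working:
  start: I(KK)(SSI)
  →1  KK(SSI)
  →2  K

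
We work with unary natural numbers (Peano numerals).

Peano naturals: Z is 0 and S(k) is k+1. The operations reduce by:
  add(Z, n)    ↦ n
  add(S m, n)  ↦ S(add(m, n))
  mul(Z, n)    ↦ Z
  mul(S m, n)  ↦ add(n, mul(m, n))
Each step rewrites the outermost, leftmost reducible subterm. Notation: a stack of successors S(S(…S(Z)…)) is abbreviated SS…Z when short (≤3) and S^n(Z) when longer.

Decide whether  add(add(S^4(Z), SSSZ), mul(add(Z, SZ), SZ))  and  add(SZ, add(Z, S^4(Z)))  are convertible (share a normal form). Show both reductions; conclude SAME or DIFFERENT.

Answer: DIFFERENT — A ⇓ S^8(Z), B ⇓ S^5(Z)

Reduction:
Term A:
  start: add(add(S^4(Z), SSSZ), mul(add(Z, SZ), SZ))
  →1  add(S(add(SSSZ, SSSZ)), mul(add(Z, SZ), SZ))
  →2  S(add(add(SSSZ, SSSZ), mul(add(Z, SZ), SZ)))
  →3  S(add(S(add(SSZ, SSSZ)), mul(add(Z, SZ), SZ)))
  →4  S(S(add(add(SSZ, SSSZ), mul(add(Z, SZ), SZ))))
  →5  S(S(add(S(add(SZ, SSSZ)), mul(add(Z, SZ), SZ))))
  →6  S(S(S(add(add(SZ, SSSZ), mul(add(Z, SZ), SZ)))))
  →7  S(S(S(add(S(add(Z, SSSZ)), mul(add(Z, SZ), SZ)))))
  →8  S(S(S(S(add(add(Z, SSSZ), mul(add(Z, SZ), SZ))))))
  →9  S(S(S(S(add(SSSZ, mul(add(Z, SZ), SZ))))))
  →10  S(S(S(S(S(add(SSZ, mul(add(Z, SZ), SZ)))))))
  →11  S(S(S(S(S(S(add(SZ, mul(add(Z, SZ), SZ))))))))
  →12  S(S(S(S(S(S(S(add(Z, mul(add(Z, SZ), SZ)))))))))
  →13  S(S(S(S(S(S(S(mul(add(Z, SZ), SZ))))))))
  →14  S(S(S(S(S(S(S(mul(SZ, SZ))))))))
  →15  S(S(S(S(S(S(S(add(SZ, mul(Z, SZ)))))))))
  →16  S(S(S(S(S(S(S(S(add(Z, mul(Z, SZ))))))))))
  →17  S(S(S(S(S(S(S(S(mul(Z, SZ)))))))))
  →18  S^8(Z)

Term B:
  start: add(SZ, add(Z, S^4(Z)))
  →1  S(add(Z, add(Z, S^4(Z))))
  →2  S(add(Z, S^4(Z)))
  →3  S^5(Z)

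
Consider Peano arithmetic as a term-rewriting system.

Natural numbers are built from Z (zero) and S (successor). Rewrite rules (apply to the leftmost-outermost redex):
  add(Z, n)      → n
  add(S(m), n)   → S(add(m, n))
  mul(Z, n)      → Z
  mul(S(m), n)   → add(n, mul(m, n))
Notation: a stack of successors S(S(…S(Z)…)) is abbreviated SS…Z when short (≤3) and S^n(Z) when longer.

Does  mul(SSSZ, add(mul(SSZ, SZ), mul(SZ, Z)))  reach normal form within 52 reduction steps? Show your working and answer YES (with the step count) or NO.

Answer: YES — reaches normal form S^6(Z) in 52 ≤ 52 steps

Derivation:
  start: mul(SSSZ, add(mul(SSZ, SZ), mul(SZ, Z)))
  step 1: add(add(mul(SSZ, SZ), mul(SZ, Z)), mul(SSZ, add(mul(SSZ, SZ), mul(SZ, Z))))
  step 2: add(add(add(SZ, mul(SZ, SZ)), mul(SZ, Z)), mul(SSZ, add(mul(SSZ, SZ), mul(SZ, Z))))
  step 3: add(add(S(add(Z, mul(SZ, SZ))), mul(SZ, Z)), mul(SSZ, add(mul(SSZ, SZ), mul(SZ, Z))))
  step 4: add(S(add(add(Z, mul(SZ, SZ)), mul(SZ, Z))), mul(SSZ, add(mul(SSZ, SZ), mul(SZ, Z))))
  step 5: S(add(add(add(Z, mul(SZ, SZ)), mul(SZ, Z)), mul(SSZ, add(mul(SSZ, SZ), mul(SZ, Z)))))
  step 6: S(add(add(mul(SZ, SZ), mul(SZ, Z)), mul(SSZ, add(mul(SSZ, SZ), mul(SZ, Z)))))
  step 7: S(add(add(add(SZ, mul(Z, SZ)), mul(SZ, Z)), mul(SSZ, add(mul(SSZ, SZ), mul(SZ, Z)))))
  step 8: S(add(add(S(add(Z, mul(Z, SZ))), mul(SZ, Z)), mul(SSZ, add(mul(SSZ, SZ), mul(SZ, Z)))))
  step 9: S(add(S(add(add(Z, mul(Z, SZ)), mul(SZ, Z))), mul(SSZ, add(mul(SSZ, SZ), mul(SZ, Z)))))
  step 10: S(S(add(add(add(Z, mul(Z, SZ)), mul(SZ, Z)), mul(SSZ, add(mul(SSZ, SZ), mul(SZ, Z))))))
  step 11: S(S(add(add(mul(Z, SZ), mul(SZ, Z)), mul(SSZ, add(mul(SSZ, SZ), mul(SZ, Z))))))
  step 12: S(S(add(add(Z, mul(SZ, Z)), mul(SSZ, add(mul(SSZ, SZ), mul(SZ, Z))))))
  step 13: S(S(add(mul(SZ, Z), mul(SSZ, add(mul(SSZ, SZ), mul(SZ, Z))))))
  step 14: S(S(add(add(Z, mul(Z, Z)), mul(SSZ, add(mul(SSZ, SZ), mul(SZ, Z))))))
  step 15: S(S(add(mul(Z, Z), mul(SSZ, add(mul(SSZ, SZ), mul(SZ, Z))))))
  step 16: S(S(add(Z, mul(SSZ, add(mul(SSZ, SZ), mul(SZ, Z))))))
  step 17: S(S(mul(SSZ, add(mul(SSZ, SZ), mul(SZ, Z)))))
  step 18: S(S(add(add(mul(SSZ, SZ), mul(SZ, Z)), mul(SZ, add(mul(SSZ, SZ), mul(SZ, Z))))))
  step 19: S(S(add(add(add(SZ, mul(SZ, SZ)), mul(SZ, Z)), mul(SZ, add(mul(SSZ, SZ), mul(SZ, Z))))))
  step 20: S(S(add(add(S(add(Z, mul(SZ, SZ))), mul(SZ, Z)), mul(SZ, add(mul(SSZ, SZ), mul(SZ, Z))))))
  step 21: S(S(add(S(add(add(Z, mul(SZ, SZ)), mul(SZ, Z))), mul(SZ, add(mul(SSZ, SZ), mul(SZ, Z))))))
  step 22: S(S(S(add(add(add(Z, mul(SZ, SZ)), mul(SZ, Z)), mul(SZ, add(mul(SSZ, SZ), mul(SZ, Z)))))))
  step 23: S(S(S(add(add(mul(SZ, SZ), mul(SZ, Z)), mul(SZ, add(mul(SSZ, SZ), mul(SZ, Z)))))))
  step 24: S(S(S(add(add(add(SZ, mul(Z, SZ)), mul(SZ, Z)), mul(SZ, add(mul(SSZ, SZ), mul(SZ, Z)))))))
  step 25: S(S(S(add(add(S(add(Z, mul(Z, SZ))), mul(SZ, Z)), mul(SZ, add(mul(SSZ, SZ), mul(SZ, Z)))))))
  step 26: S(S(S(add(S(add(add(Z, mul(Z, SZ)), mul(SZ, Z))), mul(SZ, add(mul(SSZ, SZ), mul(SZ, Z)))))))
  step 27: S(S(S(S(add(add(add(Z, mul(Z, SZ)), mul(SZ, Z)), mul(SZ, add(mul(SSZ, SZ), mul(SZ, Z))))))))
  step 28: S(S(S(S(add(add(mul(Z, SZ), mul(SZ, Z)), mul(SZ, add(mul(SSZ, SZ), mul(SZ, Z))))))))
  step 29: S(S(S(S(add(add(Z, mul(SZ, Z)), mul(SZ, add(mul(SSZ, SZ), mul(SZ, Z))))))))
  step 30: S(S(S(S(add(mul(SZ, Z), mul(SZ, add(mul(SSZ, SZ), mul(SZ, Z))))))))
  step 31: S(S(S(S(add(add(Z, mul(Z, Z)), mul(SZ, add(mul(SSZ, SZ), mul(SZ, Z))))))))
  step 32: S(S(S(S(add(mul(Z, Z), mul(SZ, add(mul(SSZ, SZ), mul(SZ, Z))))))))
  step 33: S(S(S(S(add(Z, mul(SZ, add(mul(SSZ, SZ), mul(SZ, Z))))))))
  step 34: S(S(S(S(mul(SZ, add(mul(SSZ, SZ), mul(SZ, Z)))))))
  step 35: S(S(S(S(add(add(mul(SSZ, SZ), mul(SZ, Z)), mul(Z, add(mul(SSZ, SZ), mul(SZ, Z))))))))
  step 36: S(S(S(S(add(add(add(SZ, mul(SZ, SZ)), mul(SZ, Z)), mul(Z, add(mul(SSZ, SZ), mul(SZ, Z))))))))
  step 37: S(S(S(S(add(add(S(add(Z, mul(SZ, SZ))), mul(SZ, Z)), mul(Z, add(mul(SSZ, SZ), mul(SZ, Z))))))))
  step 38: S(S(S(S(add(S(add(add(Z, mul(SZ, SZ)), mul(SZ, Z))), mul(Z, add(mul(SSZ, SZ), mul(SZ, Z))))))))
  step 39: S(S(S(S(S(add(add(add(Z, mul(SZ, SZ)), mul(SZ, Z)), mul(Z, add(mul(SSZ, SZ), mul(SZ, Z)))))))))
  step 40: S(S(S(S(S(add(add(mul(SZ, SZ), mul(SZ, Z)), mul(Z, add(mul(SSZ, SZ), mul(SZ, Z)))))))))
  step 41: S(S(S(S(S(add(add(add(SZ, mul(Z, SZ)), mul(SZ, Z)), mul(Z, add(mul(SSZ, SZ), mul(SZ, Z)))))))))
  step 42: S(S(S(S(S(add(add(S(add(Z, mul(Z, SZ))), mul(SZ, Z)), mul(Z, add(mul(SSZ, SZ), mul(SZ, Z)))))))))
  step 43: S(S(S(S(S(add(S(add(add(Z, mul(Z, SZ)), mul(SZ, Z))), mul(Z, add(mul(SSZ, SZ), mul(SZ, Z)))))))))
  step 44: S(S(S(S(S(S(add(add(add(Z, mul(Z, SZ)), mul(SZ, Z)), mul(Z, add(mul(SSZ, SZ), mul(SZ, Z))))))))))
  step 45: S(S(S(S(S(S(add(add(mul(Z, SZ), mul(SZ, Z)), mul(Z, add(mul(SSZ, SZ), mul(SZ, Z))))))))))
  step 46: S(S(S(S(S(S(add(add(Z, mul(SZ, Z)), mul(Z, add(mul(SSZ, SZ), mul(SZ, Z))))))))))
  step 47: S(S(S(S(S(S(add(mul(SZ, Z), mul(Z, add(mul(SSZ, SZ), mul(SZ, Z))))))))))
  step 48: S(S(S(S(S(S(add(add(Z, mul(Z, Z)), mul(Z, add(mul(SSZ, SZ), mul(SZ, Z))))))))))
  step 49: S(S(S(S(S(S(add(mul(Z, Z), mul(Z, add(mul(SSZ, SZ), mul(SZ, Z))))))))))
  step 50: S(S(S(S(S(S(add(Z, mul(Z, add(mul(SSZ, SZ), mul(SZ, Z))))))))))
  step 51: S(S(S(S(S(S(mul(Z, add(mul(SSZ, SZ), mul(SZ, Z)))))))))
  step 52: S^6(Z)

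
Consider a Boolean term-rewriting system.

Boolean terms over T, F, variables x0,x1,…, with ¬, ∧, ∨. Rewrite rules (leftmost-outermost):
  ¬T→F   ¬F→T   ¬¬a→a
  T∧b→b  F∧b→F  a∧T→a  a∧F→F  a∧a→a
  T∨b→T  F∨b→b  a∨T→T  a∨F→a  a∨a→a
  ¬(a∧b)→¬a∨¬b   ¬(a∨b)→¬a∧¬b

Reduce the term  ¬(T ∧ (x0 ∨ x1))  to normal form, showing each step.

  start: ¬(T ∧ (x0 ∨ x1))
  [1] ¬T ∨ ¬(x0 ∨ x1)
  [2] F ∨ ¬(x0 ∨ x1)
  [3] ¬(x0 ∨ x1)
  [4] ¬x0 ∧ ¬x1

Answer: normal form = ¬x0 ∧ ¬x1  (in 4 steps)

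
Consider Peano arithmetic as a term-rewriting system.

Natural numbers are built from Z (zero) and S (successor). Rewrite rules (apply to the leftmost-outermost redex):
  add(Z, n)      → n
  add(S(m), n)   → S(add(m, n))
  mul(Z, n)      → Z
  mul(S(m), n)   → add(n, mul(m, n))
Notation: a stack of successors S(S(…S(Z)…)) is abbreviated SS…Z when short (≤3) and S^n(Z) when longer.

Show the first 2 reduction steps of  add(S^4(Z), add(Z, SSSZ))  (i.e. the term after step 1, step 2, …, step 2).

Answer: after 2 steps: S(S(add(SSZ, add(Z, SSSZ))))

Reduction:
  start: add(S^4(Z), add(Z, SSSZ))
  step 1: S(add(SSSZ, add(Z, SSSZ)))
  step 2: S(S(add(SSZ, add(Z, SSSZ))))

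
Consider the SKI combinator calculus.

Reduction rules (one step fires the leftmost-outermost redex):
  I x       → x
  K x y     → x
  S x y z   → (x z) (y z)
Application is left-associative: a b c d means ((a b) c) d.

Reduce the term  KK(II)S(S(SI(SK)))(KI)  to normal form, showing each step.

Answer: normal form = S(KI)  (in 2 steps)

Working:
  start: KK(II)S(S(SI(SK)))(KI)
  step 1: KS(S(SI(SK)))(KI)
  step 2: S(KI)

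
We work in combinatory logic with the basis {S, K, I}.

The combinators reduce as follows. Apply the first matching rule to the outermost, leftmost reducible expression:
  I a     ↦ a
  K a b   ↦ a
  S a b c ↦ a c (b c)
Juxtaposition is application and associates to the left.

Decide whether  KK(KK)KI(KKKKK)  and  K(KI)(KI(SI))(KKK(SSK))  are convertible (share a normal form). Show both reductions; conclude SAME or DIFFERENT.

Answer: DIFFERENT — A ⇓ KK, B ⇓ I

Reduction:
Term A:
  start: KK(KK)KI(KKKKK)
  →1  KKI(KKKKK)
  →2  K(KKKKK)
  →3  K(KKK)
  →4  KK

Term B:
  start: K(KI)(KI(SI))(KKK(SSK))
  →1  KI(KKK(SSK))
  →2  I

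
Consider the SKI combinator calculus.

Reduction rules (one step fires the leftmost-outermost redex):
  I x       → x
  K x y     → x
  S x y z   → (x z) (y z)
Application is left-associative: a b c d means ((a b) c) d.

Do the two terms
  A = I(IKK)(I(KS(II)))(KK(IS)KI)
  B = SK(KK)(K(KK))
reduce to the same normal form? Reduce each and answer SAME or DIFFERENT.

Answer: DIFFERENT — A ⇓ KK, B ⇓ K(KK)

Working:
Term A:
  start: I(IKK)(I(KS(II)))(KK(IS)KI)
  →1  IKK(I(KS(II)))(KK(IS)KI)
  →2  KK(I(KS(II)))(KK(IS)KI)
  →3  K(KK(IS)KI)
  →4  K(KKI)
  →5  KK

Term B:
  start: SK(KK)(K(KK))
  →1  K(K(KK))(KK(K(KK)))
  →2  K(KK)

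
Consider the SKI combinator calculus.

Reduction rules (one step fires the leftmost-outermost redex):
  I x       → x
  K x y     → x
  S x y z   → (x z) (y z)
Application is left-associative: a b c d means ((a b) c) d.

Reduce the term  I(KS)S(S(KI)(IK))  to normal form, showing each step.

Answer: normal form = S(S(KI)K)  (in 3 steps)

Working:
  start: I(KS)S(S(KI)(IK))
  [1] KSS(S(KI)(IK))
  [2] S(S(KI)(IK))
  [3] S(S(KI)K)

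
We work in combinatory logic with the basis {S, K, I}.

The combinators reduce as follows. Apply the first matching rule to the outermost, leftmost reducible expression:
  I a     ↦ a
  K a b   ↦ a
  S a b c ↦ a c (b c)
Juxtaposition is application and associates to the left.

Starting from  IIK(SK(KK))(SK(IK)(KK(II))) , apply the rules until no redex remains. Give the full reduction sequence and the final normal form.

  start: IIK(SK(KK))(SK(IK)(KK(II)))
  →1  IK(SK(KK))(SK(IK)(KK(II)))
  →2  K(SK(KK))(SK(IK)(KK(II)))
  →3  SK(KK)

Answer: normal form = SK(KK)  (in 3 steps)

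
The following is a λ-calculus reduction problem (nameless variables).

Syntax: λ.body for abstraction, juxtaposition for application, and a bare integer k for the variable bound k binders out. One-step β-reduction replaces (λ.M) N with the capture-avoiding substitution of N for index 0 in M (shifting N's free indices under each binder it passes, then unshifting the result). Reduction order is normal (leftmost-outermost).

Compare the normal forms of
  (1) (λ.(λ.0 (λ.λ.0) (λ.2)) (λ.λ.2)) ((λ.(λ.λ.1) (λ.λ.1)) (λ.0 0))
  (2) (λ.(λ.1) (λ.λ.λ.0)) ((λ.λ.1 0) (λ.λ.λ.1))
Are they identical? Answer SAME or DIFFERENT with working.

Answer: SAME — A ⇓ λ.λ.λ.1, B ⇓ λ.λ.λ.1

Derivation:
Term A:
  start: (λ.(λ.0 (λ.λ.0) (λ.2)) (λ.λ.2)) ((λ.(λ.λ.1) (λ.λ.1)) (λ.0 0))
  [1] (λ.0 (λ.λ.0) (λ.(λ.(λ.λ.1) (λ.λ.1)) (λ.0 0))) (λ.λ.(λ.(λ.λ.1) (λ.λ.1)) (λ.0 0))
  [2] (λ.λ.(λ.(λ.λ.1) (λ.λ.1)) (λ.0 0)) (λ.λ.0) (λ.(λ.(λ.λ.1) (λ.λ.1)) (λ.0 0))
  [3] (λ.(λ.(λ.λ.1) (λ.λ.1)) (λ.0 0)) (λ.(λ.(λ.λ.1) (λ.λ.1)) (λ.0 0))
  [4] (λ.(λ.λ.1) (λ.λ.1)) (λ.0 0)
  [5] (λ.λ.1) (λ.λ.1)
  [6] λ.λ.λ.1

Term B:
  start: (λ.(λ.1) (λ.λ.λ.0)) ((λ.λ.1 0) (λ.λ.λ.1))
  [1] (λ.(λ.λ.1 0) (λ.λ.λ.1)) (λ.λ.λ.0)
  [2] (λ.λ.1 0) (λ.λ.λ.1)
  [3] λ.(λ.λ.λ.1) 0
  [4] λ.λ.λ.1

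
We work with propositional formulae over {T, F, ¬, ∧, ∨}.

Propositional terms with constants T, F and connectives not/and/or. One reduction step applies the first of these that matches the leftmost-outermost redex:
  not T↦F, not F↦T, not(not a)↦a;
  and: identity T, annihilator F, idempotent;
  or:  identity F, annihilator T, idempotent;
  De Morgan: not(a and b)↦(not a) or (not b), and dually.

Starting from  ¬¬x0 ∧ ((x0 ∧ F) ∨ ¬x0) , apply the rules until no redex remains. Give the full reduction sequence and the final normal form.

Answer: normal form = x0 ∧ ¬x0  (in 3 steps)

Derivation:
  start: ¬¬x0 ∧ ((x0 ∧ F) ∨ ¬x0)
  [1] x0 ∧ ((x0 ∧ F) ∨ ¬x0)
  [2] x0 ∧ (F ∨ ¬x0)
  [3] x0 ∧ ¬x0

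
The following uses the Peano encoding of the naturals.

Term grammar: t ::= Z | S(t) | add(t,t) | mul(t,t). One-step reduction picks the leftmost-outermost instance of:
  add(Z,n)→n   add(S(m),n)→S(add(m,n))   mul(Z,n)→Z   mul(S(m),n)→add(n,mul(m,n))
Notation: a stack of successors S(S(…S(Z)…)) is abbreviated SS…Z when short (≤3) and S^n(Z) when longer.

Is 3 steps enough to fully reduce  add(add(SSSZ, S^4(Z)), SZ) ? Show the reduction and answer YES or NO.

  start: add(add(SSSZ, S^4(Z)), SZ)
  step 1: add(S(add(SSZ, S^4(Z))), SZ)
  step 2: S(add(add(SSZ, S^4(Z)), SZ))
  step 3: S(add(S(add(SZ, S^4(Z))), SZ))

Answer: NO — after 3 steps the term is S(add(S(add(SZ, S^4(Z))), SZ)), not yet normal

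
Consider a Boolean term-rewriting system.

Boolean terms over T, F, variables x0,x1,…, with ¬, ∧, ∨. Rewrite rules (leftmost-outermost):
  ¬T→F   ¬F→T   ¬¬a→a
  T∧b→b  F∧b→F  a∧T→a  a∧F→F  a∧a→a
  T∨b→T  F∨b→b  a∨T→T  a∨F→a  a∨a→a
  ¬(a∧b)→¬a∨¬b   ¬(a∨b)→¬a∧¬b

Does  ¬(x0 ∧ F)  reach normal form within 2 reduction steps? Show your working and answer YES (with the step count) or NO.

  start: ¬(x0 ∧ F)
  [1] ¬x0 ∨ ¬F
  [2] ¬x0 ∨ T

Answer: NO — after 2 steps the term is ¬x0 ∨ T, not yet normal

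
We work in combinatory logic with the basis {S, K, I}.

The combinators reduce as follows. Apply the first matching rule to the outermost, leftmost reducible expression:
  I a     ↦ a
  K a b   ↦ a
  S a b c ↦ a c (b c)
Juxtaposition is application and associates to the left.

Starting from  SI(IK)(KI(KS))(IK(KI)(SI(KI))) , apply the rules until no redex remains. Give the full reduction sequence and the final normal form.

Answer: normal form = I  (in 7 steps)

Derivation:
  start: SI(IK)(KI(KS))(IK(KI)(SI(KI)))
  →1  I(KI(KS))(IK(KI(KS)))(IK(KI)(SI(KI)))
  →2  KI(KS)(IK(KI(KS)))(IK(KI)(SI(KI)))
  →3  I(IK(KI(KS)))(IK(KI)(SI(KI)))
  →4  IK(KI(KS))(IK(KI)(SI(KI)))
  →5  K(KI(KS))(IK(KI)(SI(KI)))
  →6  KI(KS)
  →7  I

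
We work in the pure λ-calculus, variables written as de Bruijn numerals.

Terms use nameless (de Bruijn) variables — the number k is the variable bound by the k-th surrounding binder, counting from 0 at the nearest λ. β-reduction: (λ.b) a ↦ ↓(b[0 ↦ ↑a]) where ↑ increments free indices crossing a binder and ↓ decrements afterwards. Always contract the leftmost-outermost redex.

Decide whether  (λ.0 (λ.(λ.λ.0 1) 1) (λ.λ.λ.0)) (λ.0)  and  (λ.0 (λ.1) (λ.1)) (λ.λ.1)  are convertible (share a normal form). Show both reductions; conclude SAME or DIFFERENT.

Answer: DIFFERENT — A ⇓ λ.0 (λ.0), B ⇓ λ.λ.λ.1

Derivation:
Term A:
  start: (λ.0 (λ.(λ.λ.0 1) 1) (λ.λ.λ.0)) (λ.0)
  →1  (λ.0) (λ.(λ.λ.0 1) (λ.0)) (λ.λ.λ.0)
  →2  (λ.(λ.λ.0 1) (λ.0)) (λ.λ.λ.0)
  →3  (λ.λ.0 1) (λ.0)
  →4  λ.0 (λ.0)

Term B:
  start: (λ.0 (λ.1) (λ.1)) (λ.λ.1)
  →1  (λ.λ.1) (λ.λ.λ.1) (λ.λ.λ.1)
  →2  (λ.λ.λ.λ.1) (λ.λ.λ.1)
  →3  λ.λ.λ.1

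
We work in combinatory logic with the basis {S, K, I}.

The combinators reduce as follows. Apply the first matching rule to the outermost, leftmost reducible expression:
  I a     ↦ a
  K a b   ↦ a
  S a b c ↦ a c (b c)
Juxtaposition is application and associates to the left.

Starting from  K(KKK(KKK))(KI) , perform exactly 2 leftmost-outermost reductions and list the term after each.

Answer: after 2 steps: K(KKK)

Reduction:
  start: K(KKK(KKK))(KI)
  step 1: KKK(KKK)
  step 2: K(KKK)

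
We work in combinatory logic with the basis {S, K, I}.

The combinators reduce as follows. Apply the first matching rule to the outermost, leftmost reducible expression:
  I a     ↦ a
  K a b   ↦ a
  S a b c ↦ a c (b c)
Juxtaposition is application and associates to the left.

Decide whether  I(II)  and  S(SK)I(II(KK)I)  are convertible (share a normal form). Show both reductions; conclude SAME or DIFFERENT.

Answer: DIFFERENT — A ⇓ I, B ⇓ K

Reduction:
Term A:
  start: I(II)
  [1] II
  [2] I

Term B:
  start: S(SK)I(II(KK)I)
  [1] SK(II(KK)I)(I(II(KK)I))
  [2] K(I(II(KK)I))(II(KK)I(I(II(KK)I)))
  [3] I(II(KK)I)
  [4] II(KK)I
  [5] I(KK)I
  [6] KKI
  [7] K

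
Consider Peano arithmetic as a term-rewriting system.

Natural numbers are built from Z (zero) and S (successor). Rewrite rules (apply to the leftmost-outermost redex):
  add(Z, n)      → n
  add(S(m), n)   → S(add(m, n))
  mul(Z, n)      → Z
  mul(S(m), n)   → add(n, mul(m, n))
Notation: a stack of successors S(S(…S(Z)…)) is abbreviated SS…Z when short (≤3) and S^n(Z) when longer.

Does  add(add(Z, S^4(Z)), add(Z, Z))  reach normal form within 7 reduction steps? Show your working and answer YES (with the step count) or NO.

  start: add(add(Z, S^4(Z)), add(Z, Z))
  [1] add(S^4(Z), add(Z, Z))
  [2] S(add(SSSZ, add(Z, Z)))
  [3] S(S(add(SSZ, add(Z, Z))))
  [4] S(S(S(add(SZ, add(Z, Z)))))
  [5] S(S(S(S(add(Z, add(Z, Z))))))
  [6] S(S(S(S(add(Z, Z)))))
  [7] S^4(Z)

Answer: YES — reaches normal form S^4(Z) in 7 ≤ 7 steps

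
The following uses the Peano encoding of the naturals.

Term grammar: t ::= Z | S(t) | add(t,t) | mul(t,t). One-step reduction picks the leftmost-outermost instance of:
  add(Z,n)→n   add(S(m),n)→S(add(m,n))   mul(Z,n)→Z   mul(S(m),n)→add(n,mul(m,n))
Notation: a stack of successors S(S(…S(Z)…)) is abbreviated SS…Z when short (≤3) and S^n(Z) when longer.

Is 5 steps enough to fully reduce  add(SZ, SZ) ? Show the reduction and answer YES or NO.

Answer: YES — reaches normal form SSZ in 2 ≤ 5 steps

Derivation:
  start: add(SZ, SZ)
  [1] S(add(Z, SZ))
  [2] SSZ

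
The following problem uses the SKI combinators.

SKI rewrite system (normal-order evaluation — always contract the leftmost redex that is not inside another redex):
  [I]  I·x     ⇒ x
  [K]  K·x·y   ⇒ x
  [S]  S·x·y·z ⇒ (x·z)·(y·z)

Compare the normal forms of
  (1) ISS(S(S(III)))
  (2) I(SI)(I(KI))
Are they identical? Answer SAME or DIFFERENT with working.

Term A:
  start: ISS(S(S(III)))
  [1] SS(S(S(III)))
  [2] SS(S(S(II)))
  [3] SS(S(SI))

Term B:
  start: I(SI)(I(KI))
  [1] SI(I(KI))
  [2] SI(KI)

Answer: DIFFERENT — A ⇓ SS(S(SI)), B ⇓ SI(KI)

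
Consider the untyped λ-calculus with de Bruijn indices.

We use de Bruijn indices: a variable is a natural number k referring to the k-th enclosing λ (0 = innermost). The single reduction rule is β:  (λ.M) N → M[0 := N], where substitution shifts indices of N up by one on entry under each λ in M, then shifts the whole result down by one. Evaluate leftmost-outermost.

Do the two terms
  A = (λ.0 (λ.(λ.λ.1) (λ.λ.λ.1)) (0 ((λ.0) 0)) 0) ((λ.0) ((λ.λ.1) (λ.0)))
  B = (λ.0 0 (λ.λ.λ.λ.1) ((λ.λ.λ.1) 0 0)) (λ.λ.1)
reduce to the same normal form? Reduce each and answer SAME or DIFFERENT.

Answer: DIFFERENT — A ⇓ λ.λ.0, B ⇓ λ.λ.λ.λ.1

Derivation:
Term A:
  start: (λ.0 (λ.(λ.λ.1) (λ.λ.λ.1)) (0 ((λ.0) 0)) 0) ((λ.0) ((λ.λ.1) (λ.0)))
  →1  (λ.0) ((λ.λ.1) (λ.0)) (λ.(λ.λ.1) (λ.λ.λ.1)) ((λ.0) ((λ.λ.1) (λ.0)) ((λ.0) ((λ.0) ((λ.λ.1) (λ.0))))) ((λ.0) ((λ.λ.1) (λ.0)))
  →2  (λ.λ.1) (λ.0) (λ.(λ.λ.1) (λ.λ.λ.1)) ((λ.0) ((λ.λ.1) (λ.0)) ((λ.0) ((λ.0) ((λ.λ.1) (λ.0))))) ((λ.0) ((λ.λ.1) (λ.0)))
  →3  (λ.λ.0) (λ.(λ.λ.1) (λ.λ.λ.1)) ((λ.0) ((λ.λ.1) (λ.0)) ((λ.0) ((λ.0) ((λ.λ.1) (λ.0))))) ((λ.0) ((λ.λ.1) (λ.0)))
  →4  (λ.0) ((λ.0) ((λ.λ.1) (λ.0)) ((λ.0) ((λ.0) ((λ.λ.1) (λ.0))))) ((λ.0) ((λ.λ.1) (λ.0)))
  →5  (λ.0) ((λ.λ.1) (λ.0)) ((λ.0) ((λ.0) ((λ.λ.1) (λ.0)))) ((λ.0) ((λ.λ.1) (λ.0)))
  →6  (λ.λ.1) (λ.0) ((λ.0) ((λ.0) ((λ.λ.1) (λ.0)))) ((λ.0) ((λ.λ.1) (λ.0)))
  →7  (λ.λ.0) ((λ.0) ((λ.0) ((λ.λ.1) (λ.0)))) ((λ.0) ((λ.λ.1) (λ.0)))
  →8  (λ.0) ((λ.0) ((λ.λ.1) (λ.0)))
  →9  (λ.0) ((λ.λ.1) (λ.0))
  →10  (λ.λ.1) (λ.0)
  →11  λ.λ.0

Term B:
  start: (λ.0 0 (λ.λ.λ.λ.1) ((λ.λ.λ.1) 0 0)) (λ.λ.1)
  →1  (λ.λ.1) (λ.λ.1) (λ.λ.λ.λ.1) ((λ.λ.λ.1) (λ.λ.1) (λ.λ.1))
  →2  (λ.λ.λ.1) (λ.λ.λ.λ.1) ((λ.λ.λ.1) (λ.λ.1) (λ.λ.1))
  →3  (λ.λ.1) ((λ.λ.λ.1) (λ.λ.1) (λ.λ.1))
  →4  λ.(λ.λ.λ.1) (λ.λ.1) (λ.λ.1)
  →5  λ.(λ.λ.1) (λ.λ.1)
  →6  λ.λ.λ.λ.1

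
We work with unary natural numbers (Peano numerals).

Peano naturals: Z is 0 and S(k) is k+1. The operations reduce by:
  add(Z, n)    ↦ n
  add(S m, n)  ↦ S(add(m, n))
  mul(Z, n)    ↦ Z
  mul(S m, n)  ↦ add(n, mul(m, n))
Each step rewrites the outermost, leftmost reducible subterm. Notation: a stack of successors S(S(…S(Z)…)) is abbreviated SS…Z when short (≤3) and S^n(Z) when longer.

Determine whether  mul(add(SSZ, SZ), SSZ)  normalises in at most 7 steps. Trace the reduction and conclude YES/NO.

Answer: NO — after 7 steps the term is S(S(add(SSZ, mul(add(Z, SZ), SSZ)))), not yet normal

Reduction:
  start: mul(add(SSZ, SZ), SSZ)
  →1  mul(S(add(SZ, SZ)), SSZ)
  →2  add(SSZ, mul(add(SZ, SZ), SSZ))
  →3  S(add(SZ, mul(add(SZ, SZ), SSZ)))
  →4  S(S(add(Z, mul(add(SZ, SZ), SSZ))))
  →5  S(S(mul(add(SZ, SZ), SSZ)))
  →6  S(S(mul(S(add(Z, SZ)), SSZ)))
  →7  S(S(add(SSZ, mul(add(Z, SZ), SSZ))))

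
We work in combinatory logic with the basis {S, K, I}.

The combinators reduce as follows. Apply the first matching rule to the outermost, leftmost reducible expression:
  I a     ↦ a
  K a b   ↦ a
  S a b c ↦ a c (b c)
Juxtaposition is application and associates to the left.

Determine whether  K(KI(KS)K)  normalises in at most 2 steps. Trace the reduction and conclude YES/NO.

Answer: YES — reaches normal form KK in 2 ≤ 2 steps

Working:
  start: K(KI(KS)K)
  [1] K(IK)
  [2] KK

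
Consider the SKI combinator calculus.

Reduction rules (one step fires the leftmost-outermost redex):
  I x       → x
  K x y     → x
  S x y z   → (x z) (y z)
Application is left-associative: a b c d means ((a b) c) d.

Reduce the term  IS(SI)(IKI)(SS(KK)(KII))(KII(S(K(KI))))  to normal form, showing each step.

  start: IS(SI)(IKI)(SS(KK)(KII))(KII(S(K(KI))))
  [1] S(SI)(IKI)(SS(KK)(KII))(KII(S(K(KI))))
  [2] SI(SS(KK)(KII))(IKI(SS(KK)(KII)))(KII(S(K(KI))))
  [3] I(IKI(SS(KK)(KII)))(SS(KK)(KII)(IKI(SS(KK)(KII))))(KII(S(K(KI))))
  [4] IKI(SS(KK)(KII))(SS(KK)(KII)(IKI(SS(KK)(KII))))(KII(S(K(KI))))
  [5] KI(SS(KK)(KII))(SS(KK)(KII)(IKI(SS(KK)(KII))))(KII(S(K(KI))))
  [6] I(SS(KK)(KII)(IKI(SS(KK)(KII))))(KII(S(K(KI))))
  [7] SS(KK)(KII)(IKI(SS(KK)(KII)))(KII(S(K(KI))))
  [8] S(KII)(KK(KII))(IKI(SS(KK)(KII)))(KII(S(K(KI))))
  [9] KII(IKI(SS(KK)(KII)))(KK(KII)(IKI(SS(KK)(KII))))(KII(S(K(KI))))
  [10] I(IKI(SS(KK)(KII)))(KK(KII)(IKI(SS(KK)(KII))))(KII(S(K(KI))))
  [11] IKI(SS(KK)(KII))(KK(KII)(IKI(SS(KK)(KII))))(KII(S(K(KI))))
  [12] KI(SS(KK)(KII))(KK(KII)(IKI(SS(KK)(KII))))(KII(S(K(KI))))
  [13] I(KK(KII)(IKI(SS(KK)(KII))))(KII(S(K(KI))))
  [14] KK(KII)(IKI(SS(KK)(KII)))(KII(S(K(KI))))
  [15] K(IKI(SS(KK)(KII)))(KII(S(K(KI))))
  [16] IKI(SS(KK)(KII))
  [17] KI(SS(KK)(KII))
  [18] I

Answer: normal form = I  (in 18 steps)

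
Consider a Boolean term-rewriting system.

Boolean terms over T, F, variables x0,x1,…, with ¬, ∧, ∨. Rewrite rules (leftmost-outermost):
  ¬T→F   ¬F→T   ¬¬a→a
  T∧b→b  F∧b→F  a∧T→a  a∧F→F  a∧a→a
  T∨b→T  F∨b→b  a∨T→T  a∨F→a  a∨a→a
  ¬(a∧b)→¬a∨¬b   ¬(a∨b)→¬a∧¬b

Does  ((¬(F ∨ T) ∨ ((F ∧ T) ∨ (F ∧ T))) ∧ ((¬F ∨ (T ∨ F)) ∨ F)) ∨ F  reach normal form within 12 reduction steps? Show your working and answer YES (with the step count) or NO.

  start: ((¬(F ∨ T) ∨ ((F ∧ T) ∨ (F ∧ T))) ∧ ((¬F ∨ (T ∨ F)) ∨ F)) ∨ F
  →1  (¬(F ∨ T) ∨ ((F ∧ T) ∨ (F ∧ T))) ∧ ((¬F ∨ (T ∨ F)) ∨ F)
  →2  ((¬F ∧ ¬T) ∨ ((F ∧ T) ∨ (F ∧ T))) ∧ ((¬F ∨ (T ∨ F)) ∨ F)
  →3  ((T ∧ ¬T) ∨ ((F ∧ T) ∨ (F ∧ T))) ∧ ((¬F ∨ (T ∨ F)) ∨ F)
  →4  (¬T ∨ ((F ∧ T) ∨ (F ∧ T))) ∧ ((¬F ∨ (T ∨ F)) ∨ F)
  →5  (F ∨ ((F ∧ T) ∨ (F ∧ T))) ∧ ((¬F ∨ (T ∨ F)) ∨ F)
  →6  ((F ∧ T) ∨ (F ∧ T)) ∧ ((¬F ∨ (T ∨ F)) ∨ F)
  →7  (F ∧ T) ∧ ((¬F ∨ (T ∨ F)) ∨ F)
  →8  F ∧ ((¬F ∨ (T ∨ F)) ∨ F)
  →9  F

Answer: YES — reaches normal form F in 9 ≤ 12 steps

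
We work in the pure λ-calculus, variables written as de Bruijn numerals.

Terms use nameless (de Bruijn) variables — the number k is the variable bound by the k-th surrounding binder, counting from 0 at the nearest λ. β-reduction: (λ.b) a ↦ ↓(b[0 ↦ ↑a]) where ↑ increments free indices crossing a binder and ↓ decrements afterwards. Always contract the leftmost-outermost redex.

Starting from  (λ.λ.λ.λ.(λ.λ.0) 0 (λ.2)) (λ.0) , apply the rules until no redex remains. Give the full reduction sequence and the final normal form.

  start: (λ.λ.λ.λ.(λ.λ.0) 0 (λ.2)) (λ.0)
  →1  λ.λ.λ.(λ.λ.0) 0 (λ.2)
  →2  λ.λ.λ.(λ.0) (λ.2)
  →3  λ.λ.λ.λ.2

Answer: normal form = λ.λ.λ.λ.2  (in 3 steps)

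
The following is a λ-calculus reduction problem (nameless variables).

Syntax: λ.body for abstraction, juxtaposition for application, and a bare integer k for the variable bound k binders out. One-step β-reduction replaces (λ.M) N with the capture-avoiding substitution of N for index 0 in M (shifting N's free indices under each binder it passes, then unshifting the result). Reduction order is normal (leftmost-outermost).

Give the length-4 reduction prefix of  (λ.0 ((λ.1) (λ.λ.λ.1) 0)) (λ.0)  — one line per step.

  start: (λ.0 ((λ.1) (λ.λ.λ.1) 0)) (λ.0)
  [1] (λ.0) ((λ.λ.0) (λ.λ.λ.1) (λ.0))
  [2] (λ.λ.0) (λ.λ.λ.1) (λ.0)
  [3] (λ.0) (λ.0)
  [4] λ.0

Answer: after 4 steps: λ.0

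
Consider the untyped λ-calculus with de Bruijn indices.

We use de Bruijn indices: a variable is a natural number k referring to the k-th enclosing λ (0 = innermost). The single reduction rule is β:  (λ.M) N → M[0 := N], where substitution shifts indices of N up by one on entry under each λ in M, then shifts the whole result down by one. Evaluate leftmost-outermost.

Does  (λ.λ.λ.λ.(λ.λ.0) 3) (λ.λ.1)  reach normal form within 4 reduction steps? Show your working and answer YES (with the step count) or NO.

  start: (λ.λ.λ.λ.(λ.λ.0) 3) (λ.λ.1)
  step 1: λ.λ.λ.(λ.λ.0) (λ.λ.1)
  step 2: λ.λ.λ.λ.0

Answer: YES — reaches normal form λ.λ.λ.λ.0 in 2 ≤ 4 steps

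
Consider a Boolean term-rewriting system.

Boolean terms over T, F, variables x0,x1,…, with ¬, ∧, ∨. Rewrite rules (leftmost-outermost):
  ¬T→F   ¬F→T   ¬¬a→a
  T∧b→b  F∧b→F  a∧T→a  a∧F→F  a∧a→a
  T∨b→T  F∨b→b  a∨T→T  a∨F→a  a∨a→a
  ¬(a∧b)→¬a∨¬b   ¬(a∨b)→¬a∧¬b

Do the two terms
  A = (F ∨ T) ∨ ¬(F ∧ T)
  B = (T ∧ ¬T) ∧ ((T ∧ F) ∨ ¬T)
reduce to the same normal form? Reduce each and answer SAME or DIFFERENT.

Term A:
  start: (F ∨ T) ∨ ¬(F ∧ T)
  step 1: T ∨ ¬(F ∧ T)
  step 2: T

Term B:
  start: (T ∧ ¬T) ∧ ((T ∧ F) ∨ ¬T)
  step 1: ¬T ∧ ((T ∧ F) ∨ ¬T)
  step 2: F ∧ ((T ∧ F) ∨ ¬T)
  step 3: F

Answer: DIFFERENT — A ⇓ T, B ⇓ F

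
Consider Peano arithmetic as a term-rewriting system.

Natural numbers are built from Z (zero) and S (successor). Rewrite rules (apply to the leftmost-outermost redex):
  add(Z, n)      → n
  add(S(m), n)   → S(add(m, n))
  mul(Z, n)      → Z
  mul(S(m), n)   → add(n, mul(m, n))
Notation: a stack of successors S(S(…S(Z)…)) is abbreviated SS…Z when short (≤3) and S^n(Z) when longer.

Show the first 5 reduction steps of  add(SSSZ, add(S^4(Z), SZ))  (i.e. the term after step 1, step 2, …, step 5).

  start: add(SSSZ, add(S^4(Z), SZ))
  →1  S(add(SSZ, add(S^4(Z), SZ)))
  →2  S(S(add(SZ, add(S^4(Z), SZ))))
  →3  S(S(S(add(Z, add(S^4(Z), SZ)))))
  →4  S(S(S(add(S^4(Z), SZ))))
  →5  S(S(S(S(add(SSSZ, SZ)))))

Answer: after 5 steps: S(S(S(S(add(SSSZ, SZ)))))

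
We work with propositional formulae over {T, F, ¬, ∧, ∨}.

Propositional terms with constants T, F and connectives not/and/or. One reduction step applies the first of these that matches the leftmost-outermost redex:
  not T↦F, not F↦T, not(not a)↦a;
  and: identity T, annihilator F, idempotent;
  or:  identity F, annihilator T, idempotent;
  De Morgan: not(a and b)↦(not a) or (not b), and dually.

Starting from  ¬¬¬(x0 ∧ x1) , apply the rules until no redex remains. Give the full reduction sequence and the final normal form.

Answer: normal form = ¬x0 ∨ ¬x1  (in 2 steps)

Reduction:
  start: ¬¬¬(x0 ∧ x1)
  →1  ¬(x0 ∧ x1)
  →2  ¬x0 ∨ ¬x1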